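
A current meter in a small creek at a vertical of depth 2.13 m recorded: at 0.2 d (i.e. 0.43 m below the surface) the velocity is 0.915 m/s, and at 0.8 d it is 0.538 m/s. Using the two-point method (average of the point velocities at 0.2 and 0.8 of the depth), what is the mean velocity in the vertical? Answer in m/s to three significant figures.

0.727 m/s

v̄ = (0.915 + 0.538) / 2 = 0.7265 m/s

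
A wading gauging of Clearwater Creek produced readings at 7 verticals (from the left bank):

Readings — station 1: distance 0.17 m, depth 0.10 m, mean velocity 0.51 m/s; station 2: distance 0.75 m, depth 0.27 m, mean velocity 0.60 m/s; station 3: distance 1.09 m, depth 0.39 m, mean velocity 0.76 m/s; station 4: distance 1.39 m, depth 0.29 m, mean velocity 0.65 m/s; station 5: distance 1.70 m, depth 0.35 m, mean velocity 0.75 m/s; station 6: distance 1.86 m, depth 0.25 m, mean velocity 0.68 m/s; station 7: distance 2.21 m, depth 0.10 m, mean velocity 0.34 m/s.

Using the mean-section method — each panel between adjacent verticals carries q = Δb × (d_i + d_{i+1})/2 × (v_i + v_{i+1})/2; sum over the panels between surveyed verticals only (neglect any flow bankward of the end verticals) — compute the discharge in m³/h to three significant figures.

1230 m³/h

Panel 1-2: Δb = 0.58 m, d̄ = (0.10+0.27)/2 = 0.185, v̄ = (0.51+0.60)/2 = 0.555 → q = 0.58×0.185×0.555 = 0.05955 m³/s
Panel 2-3: Δb = 0.34 m, d̄ = (0.27+0.39)/2 = 0.33, v̄ = (0.60+0.76)/2 = 0.68 → q = 0.34×0.33×0.68 = 0.07630 m³/s
Panel 3-4: Δb = 0.3 m, d̄ = (0.39+0.29)/2 = 0.34, v̄ = (0.76+0.65)/2 = 0.705 → q = 0.3×0.34×0.705 = 0.07191 m³/s
Panel 4-5: Δb = 0.31 m, d̄ = (0.29+0.35)/2 = 0.32, v̄ = (0.65+0.75)/2 = 0.7 → q = 0.31×0.32×0.7 = 0.06944 m³/s
Panel 5-6: Δb = 0.16 m, d̄ = (0.35+0.25)/2 = 0.3, v̄ = (0.75+0.68)/2 = 0.715 → q = 0.16×0.3×0.715 = 0.03432 m³/s
Panel 6-7: Δb = 0.35 m, d̄ = (0.25+0.10)/2 = 0.175, v̄ = (0.68+0.34)/2 = 0.51 → q = 0.35×0.175×0.51 = 0.03124 m³/s
Q = Σ q = 0.3428 m³/s
= 0.3428 × 3600 = 1234 m³/h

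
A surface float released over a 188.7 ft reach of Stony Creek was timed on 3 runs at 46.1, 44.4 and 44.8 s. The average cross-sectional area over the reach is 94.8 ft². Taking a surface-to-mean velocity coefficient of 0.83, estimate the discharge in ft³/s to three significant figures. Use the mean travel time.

t̄ = (46.1 + 44.4 + 44.8) / 3 = 45.1 s
v_surface = L / t̄ = 188.7 / 45.1 = 4.184 ft/s
v_mean = 0.83 × 4.184 = 3.473 ft/s
Q = A × v_mean = 94.8 × 3.473 = 329.2 ft³/s

329 ft³/s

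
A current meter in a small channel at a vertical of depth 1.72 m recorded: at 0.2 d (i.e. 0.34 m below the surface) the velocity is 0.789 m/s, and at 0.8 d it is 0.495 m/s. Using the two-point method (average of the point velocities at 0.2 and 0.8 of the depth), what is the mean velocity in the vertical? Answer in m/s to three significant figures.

0.642 m/s

v̄ = (0.789 + 0.495) / 2 = 0.6420 m/s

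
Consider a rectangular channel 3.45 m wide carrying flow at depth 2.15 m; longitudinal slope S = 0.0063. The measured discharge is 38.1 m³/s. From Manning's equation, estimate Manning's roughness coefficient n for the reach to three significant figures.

0.0150

A = b·y = 3.45 × 2.15 = 7.418 m²
P = b + 2y = 3.45 + 2×2.15 = 7.750 m
R = A/P = 7.418/7.750 = 0.9571 m
n = (1/Q)·A·R^(2/3)·S^(1/2) = (1/38.1) × 7.418 × 0.9712 × 0.07937 = 0.01501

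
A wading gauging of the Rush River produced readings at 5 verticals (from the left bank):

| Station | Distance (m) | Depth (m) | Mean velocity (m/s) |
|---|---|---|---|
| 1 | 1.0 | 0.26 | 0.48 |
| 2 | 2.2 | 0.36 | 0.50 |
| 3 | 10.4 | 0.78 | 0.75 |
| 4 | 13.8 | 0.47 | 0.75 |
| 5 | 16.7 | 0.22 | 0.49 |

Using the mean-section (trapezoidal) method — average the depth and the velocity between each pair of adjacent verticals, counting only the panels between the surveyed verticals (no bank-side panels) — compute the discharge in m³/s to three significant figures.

Panel 1-2: Δb = 1.2 m, d̄ = (0.26+0.36)/2 = 0.31, v̄ = (0.48+0.50)/2 = 0.49 → q = 1.2×0.31×0.49 = 0.1823 m³/s
Panel 2-3: Δb = 8.2 m, d̄ = (0.36+0.78)/2 = 0.57, v̄ = (0.50+0.75)/2 = 0.625 → q = 8.2×0.57×0.625 = 2.921 m³/s
Panel 3-4: Δb = 3.4 m, d̄ = (0.78+0.47)/2 = 0.625, v̄ = (0.75+0.75)/2 = 0.75 → q = 3.4×0.625×0.75 = 1.594 m³/s
Panel 4-5: Δb = 2.9 m, d̄ = (0.47+0.22)/2 = 0.345, v̄ = (0.75+0.49)/2 = 0.62 → q = 2.9×0.345×0.62 = 0.6203 m³/s
Q = Σ q = 5.318 m³/s

5.32 m³/s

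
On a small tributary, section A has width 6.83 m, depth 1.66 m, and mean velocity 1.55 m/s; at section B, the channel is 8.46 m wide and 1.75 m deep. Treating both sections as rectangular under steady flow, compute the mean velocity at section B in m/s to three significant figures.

1.19 m/s

Q = A₁V₁ = (6.83×1.66) × 1.55 = 17.57 m³/s
A₂ = 8.46 × 1.75 = 14.81 m²
V₂ = Q/A₂ = 17.57/14.81 = 1.187 m/s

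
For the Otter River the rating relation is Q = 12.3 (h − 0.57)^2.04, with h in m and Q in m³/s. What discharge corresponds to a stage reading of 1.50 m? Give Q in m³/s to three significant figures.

10.6 m³/s

Q = 12.3 × (1.50 − 0.57)^2.04 = 12.3 × 0.93^2.04 = 10.61 m³/s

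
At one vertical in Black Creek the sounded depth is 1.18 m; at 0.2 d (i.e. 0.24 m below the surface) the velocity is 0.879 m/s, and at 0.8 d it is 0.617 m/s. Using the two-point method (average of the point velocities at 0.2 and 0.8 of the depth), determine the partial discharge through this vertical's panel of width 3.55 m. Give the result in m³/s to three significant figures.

v̄ = (0.879 + 0.617) / 2 = 0.7480 m/s
q = v̄ × d × w = 0.7480 × 1.18 × 3.55 = 3.133 m³/s

3.13 m³/s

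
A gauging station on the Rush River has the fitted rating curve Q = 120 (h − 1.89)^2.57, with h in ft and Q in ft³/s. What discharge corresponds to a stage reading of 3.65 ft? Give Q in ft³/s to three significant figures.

Q = 120 × (3.65 − 1.89)^2.57 = 120 × 1.76^2.57 = 513.0 ft³/s

513 ft³/s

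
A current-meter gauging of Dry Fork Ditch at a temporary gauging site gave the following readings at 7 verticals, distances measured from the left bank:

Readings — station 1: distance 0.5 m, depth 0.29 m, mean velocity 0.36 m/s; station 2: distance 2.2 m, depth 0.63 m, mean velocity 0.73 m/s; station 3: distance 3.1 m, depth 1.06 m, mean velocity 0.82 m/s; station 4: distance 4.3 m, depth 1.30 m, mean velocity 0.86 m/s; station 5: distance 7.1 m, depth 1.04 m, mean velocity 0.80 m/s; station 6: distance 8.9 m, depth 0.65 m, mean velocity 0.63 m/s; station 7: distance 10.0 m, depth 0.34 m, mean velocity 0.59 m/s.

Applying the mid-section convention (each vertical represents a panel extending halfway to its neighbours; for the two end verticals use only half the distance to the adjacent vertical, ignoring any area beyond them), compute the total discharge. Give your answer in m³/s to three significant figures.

w_1 = (2.2 − 0.5)/2 = 0.85 m; q_1 = 0.36 × 0.29 × 0.85 = 0.08874 m³/s
w_2 = (3.1 − 0.5)/2 = 1.3 m; q_2 = 0.73 × 0.63 × 1.3 = 0.5979 m³/s
w_3 = (4.3 − 2.2)/2 = 1.05 m; q_3 = 0.82 × 1.06 × 1.05 = 0.9127 m³/s
w_4 = (7.1 − 3.1)/2 = 2 m; q_4 = 0.86 × 1.30 × 2 = 2.236 m³/s
w_5 = (8.9 − 4.3)/2 = 2.3 m; q_5 = 0.80 × 1.04 × 2.3 = 1.914 m³/s
w_6 = (10.0 − 7.1)/2 = 1.45 m; q_6 = 0.63 × 0.65 × 1.45 = 0.5938 m³/s
w_7 = (10.0 − 8.9)/2 = 0.55 m; q_7 = 0.59 × 0.34 × 0.55 = 0.1103 m³/s
Q = Σ qᵢ = 6.453 m³/s

6.45 m³/s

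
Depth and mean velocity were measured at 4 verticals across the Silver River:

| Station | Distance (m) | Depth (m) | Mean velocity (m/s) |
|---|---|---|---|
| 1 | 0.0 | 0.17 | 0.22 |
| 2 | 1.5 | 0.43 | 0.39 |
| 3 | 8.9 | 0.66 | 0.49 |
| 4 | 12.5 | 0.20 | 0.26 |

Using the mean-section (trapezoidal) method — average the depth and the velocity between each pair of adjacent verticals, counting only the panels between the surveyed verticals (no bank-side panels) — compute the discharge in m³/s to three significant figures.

2.49 m³/s

Panel 1-2: Δb = 1.5 m, d̄ = (0.17+0.43)/2 = 0.3, v̄ = (0.22+0.39)/2 = 0.305 → q = 1.5×0.3×0.305 = 0.1373 m³/s
Panel 2-3: Δb = 7.4 m, d̄ = (0.43+0.66)/2 = 0.545, v̄ = (0.39+0.49)/2 = 0.44 → q = 7.4×0.545×0.44 = 1.775 m³/s
Panel 3-4: Δb = 3.6 m, d̄ = (0.66+0.20)/2 = 0.43, v̄ = (0.49+0.26)/2 = 0.375 → q = 3.6×0.43×0.375 = 0.5805 m³/s
Q = Σ q = 2.492 m³/s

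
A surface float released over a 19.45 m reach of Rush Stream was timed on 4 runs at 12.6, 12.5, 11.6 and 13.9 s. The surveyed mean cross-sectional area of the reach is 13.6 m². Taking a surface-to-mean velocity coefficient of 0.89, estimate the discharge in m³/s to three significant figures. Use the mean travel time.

t̄ = (12.6 + 12.5 + 11.6 + 13.9) / 4 = 12.65 s
v_surface = L / t̄ = 19.45 / 12.65 = 1.538 m/s
v_mean = 0.89 × 1.538 = 1.368 m/s
Q = A × v_mean = 13.6 × 1.368 = 18.61 m³/s

18.6 m³/s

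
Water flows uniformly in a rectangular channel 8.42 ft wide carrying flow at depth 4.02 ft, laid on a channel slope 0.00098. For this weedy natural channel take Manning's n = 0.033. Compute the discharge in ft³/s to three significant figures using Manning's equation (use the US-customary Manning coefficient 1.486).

77.2 ft³/s

A = b·y = 8.42 × 4.02 = 33.85 ft²
P = b + 2y = 8.42 + 2×4.02 = 16.46 ft
R = A/P = 33.85/16.46 = 2.056 ft
Q = (1.486/n)·A·R^(2/3)·S^(1/2) = (1.486/0.033) × 33.85 × 2.056^(2/3) × 0.00098^(1/2) = 77.16 ft³/s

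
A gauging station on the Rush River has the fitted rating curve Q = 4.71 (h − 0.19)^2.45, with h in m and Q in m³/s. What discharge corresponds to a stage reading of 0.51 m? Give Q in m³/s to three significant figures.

Q = 4.71 × (0.51 − 0.19)^2.45 = 4.71 × 0.32^2.45 = 0.2888 m³/s

0.289 m³/s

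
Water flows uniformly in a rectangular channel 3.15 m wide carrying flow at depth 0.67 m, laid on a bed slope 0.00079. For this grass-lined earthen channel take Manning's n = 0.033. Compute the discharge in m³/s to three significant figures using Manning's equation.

1.09 m³/s

A = b·y = 3.15 × 0.67 = 2.111 m²
P = b + 2y = 3.15 + 2×0.67 = 4.490 m
R = A/P = 2.111/4.490 = 0.4700 m
Q = (1/n)·A·R^(2/3)·S^(1/2) = (1/0.033) × 2.111 × 0.4700^(2/3) × 0.00079^(1/2) = 1.087 m³/s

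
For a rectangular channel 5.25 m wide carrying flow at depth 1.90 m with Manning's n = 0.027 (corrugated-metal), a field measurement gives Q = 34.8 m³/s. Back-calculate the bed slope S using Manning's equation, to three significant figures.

0.00779

A = b·y = 5.25 × 1.90 = 9.975 m²
P = b + 2y = 5.25 + 2×1.90 = 9.050 m
R = A/P = 9.975/9.050 = 1.102 m
S = (Q·n / (1·A·R^(2/3)))² = (34.8×0.027 / (1×9.975×1.067))² = 0.007793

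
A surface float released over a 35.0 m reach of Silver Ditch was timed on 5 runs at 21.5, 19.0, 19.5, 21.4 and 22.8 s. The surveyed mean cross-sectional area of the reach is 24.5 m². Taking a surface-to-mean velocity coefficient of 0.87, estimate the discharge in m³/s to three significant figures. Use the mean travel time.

35.8 m³/s

t̄ = (21.5 + 19.0 + 19.5 + 21.4 + 22.8) / 5 = 20.84 s
v_surface = L / t̄ = 35.0 / 20.84 = 1.679 m/s
v_mean = 0.87 × 1.679 = 1.461 m/s
Q = A × v_mean = 24.5 × 1.461 = 35.80 m³/s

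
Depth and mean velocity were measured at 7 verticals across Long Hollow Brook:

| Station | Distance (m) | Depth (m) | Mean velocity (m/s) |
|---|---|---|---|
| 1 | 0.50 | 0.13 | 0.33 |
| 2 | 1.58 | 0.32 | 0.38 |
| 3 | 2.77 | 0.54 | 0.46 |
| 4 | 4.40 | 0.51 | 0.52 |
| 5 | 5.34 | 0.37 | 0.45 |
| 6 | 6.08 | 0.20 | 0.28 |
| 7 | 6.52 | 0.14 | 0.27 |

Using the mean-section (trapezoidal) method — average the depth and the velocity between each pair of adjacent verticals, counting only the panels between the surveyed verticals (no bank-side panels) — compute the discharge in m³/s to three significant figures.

1.02 m³/s

Panel 1-2: Δb = 1.08 m, d̄ = (0.13+0.32)/2 = 0.225, v̄ = (0.33+0.38)/2 = 0.355 → q = 1.08×0.225×0.355 = 0.08627 m³/s
Panel 2-3: Δb = 1.19 m, d̄ = (0.32+0.54)/2 = 0.43, v̄ = (0.38+0.46)/2 = 0.42 → q = 1.19×0.43×0.42 = 0.2149 m³/s
Panel 3-4: Δb = 1.63 m, d̄ = (0.54+0.51)/2 = 0.525, v̄ = (0.46+0.52)/2 = 0.49 → q = 1.63×0.525×0.49 = 0.4193 m³/s
Panel 4-5: Δb = 0.94 m, d̄ = (0.51+0.37)/2 = 0.44, v̄ = (0.52+0.45)/2 = 0.485 → q = 0.94×0.44×0.485 = 0.2006 m³/s
Panel 5-6: Δb = 0.74 m, d̄ = (0.37+0.20)/2 = 0.285, v̄ = (0.45+0.28)/2 = 0.365 → q = 0.74×0.285×0.365 = 0.07698 m³/s
Panel 6-7: Δb = 0.44 m, d̄ = (0.20+0.14)/2 = 0.17, v̄ = (0.28+0.27)/2 = 0.275 → q = 0.44×0.17×0.275 = 0.02057 m³/s
Q = Σ q = 1.019 m³/s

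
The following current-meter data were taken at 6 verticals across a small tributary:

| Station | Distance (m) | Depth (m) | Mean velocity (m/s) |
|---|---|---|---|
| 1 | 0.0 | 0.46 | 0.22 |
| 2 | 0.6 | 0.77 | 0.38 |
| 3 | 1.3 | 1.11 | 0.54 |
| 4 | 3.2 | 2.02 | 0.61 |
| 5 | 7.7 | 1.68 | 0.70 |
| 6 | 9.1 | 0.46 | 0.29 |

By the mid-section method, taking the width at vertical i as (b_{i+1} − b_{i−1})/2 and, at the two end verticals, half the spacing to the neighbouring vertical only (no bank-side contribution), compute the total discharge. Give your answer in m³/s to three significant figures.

8.51 m³/s

w_1 = (0.6 − 0.0)/2 = 0.3 m; q_1 = 0.22 × 0.46 × 0.3 = 0.03036 m³/s
w_2 = (1.3 − 0.0)/2 = 0.65 m; q_2 = 0.38 × 0.77 × 0.65 = 0.1902 m³/s
w_3 = (3.2 − 0.6)/2 = 1.3 m; q_3 = 0.54 × 1.11 × 1.3 = 0.7792 m³/s
w_4 = (7.7 − 1.3)/2 = 3.2 m; q_4 = 0.61 × 2.02 × 3.2 = 3.943 m³/s
w_5 = (9.1 − 3.2)/2 = 2.95 m; q_5 = 0.70 × 1.68 × 2.95 = 3.469 m³/s
w_6 = (9.1 − 7.7)/2 = 0.7 m; q_6 = 0.29 × 0.46 × 0.7 = 0.09338 m³/s
Q = Σ qᵢ = 8.505 m³/s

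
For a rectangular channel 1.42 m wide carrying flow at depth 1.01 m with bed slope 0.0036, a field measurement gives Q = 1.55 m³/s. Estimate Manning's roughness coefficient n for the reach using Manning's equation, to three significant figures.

A = b·y = 1.42 × 1.01 = 1.434 m²
P = b + 2y = 1.42 + 2×1.01 = 3.440 m
R = A/P = 1.434/3.440 = 0.4169 m
n = (1/Q)·A·R^(2/3)·S^(1/2) = (1/1.55) × 1.434 × 0.5581 × 0.06000 = 0.03098

0.0310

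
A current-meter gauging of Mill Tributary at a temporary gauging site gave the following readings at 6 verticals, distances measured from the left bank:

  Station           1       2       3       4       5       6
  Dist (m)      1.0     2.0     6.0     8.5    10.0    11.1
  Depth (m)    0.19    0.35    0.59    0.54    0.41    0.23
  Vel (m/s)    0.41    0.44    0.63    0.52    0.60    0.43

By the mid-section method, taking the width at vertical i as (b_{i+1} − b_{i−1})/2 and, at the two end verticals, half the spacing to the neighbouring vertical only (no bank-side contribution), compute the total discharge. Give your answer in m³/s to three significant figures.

w_1 = (2.0 − 1.0)/2 = 0.5 m; q_1 = 0.41 × 0.19 × 0.5 = 0.03895 m³/s
w_2 = (6.0 − 1.0)/2 = 2.5 m; q_2 = 0.44 × 0.35 × 2.5 = 0.3850 m³/s
w_3 = (8.5 − 2.0)/2 = 3.25 m; q_3 = 0.63 × 0.59 × 3.25 = 1.208 m³/s
w_4 = (10.0 − 6.0)/2 = 2 m; q_4 = 0.52 × 0.54 × 2 = 0.5616 m³/s
w_5 = (11.1 − 8.5)/2 = 1.3 m; q_5 = 0.60 × 0.41 × 1.3 = 0.3198 m³/s
w_6 = (11.1 − 10.0)/2 = 0.55 m; q_6 = 0.43 × 0.23 × 0.55 = 0.05440 m³/s
Q = Σ qᵢ = 2.568 m³/s

2.57 m³/s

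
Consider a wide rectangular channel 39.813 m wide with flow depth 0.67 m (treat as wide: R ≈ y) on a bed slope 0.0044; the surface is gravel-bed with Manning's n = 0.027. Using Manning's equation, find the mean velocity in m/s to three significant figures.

1.88 m/s

A = b·y = 39.813 × 0.67 = 26.67 m²
Wide channel: R ≈ y = 0.67 m
Q = (1/n)·A·R^(2/3)·S^(1/2) = (1/0.027) × 26.67 × 0.6700^(2/3) × 0.0044^(1/2) = 50.18 m³/s
V = Q/A = 50.18/26.67 = 1.881 m/s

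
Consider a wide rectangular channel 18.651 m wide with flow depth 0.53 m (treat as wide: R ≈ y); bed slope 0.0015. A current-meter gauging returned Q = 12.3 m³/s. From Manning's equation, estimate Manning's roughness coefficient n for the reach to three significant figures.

0.0204

A = b·y = 18.651 × 0.53 = 9.885 m²
Wide channel: R ≈ y = 0.53 m
n = (1/Q)·A·R^(2/3)·S^(1/2) = (1/12.3) × 9.885 × 0.6549 × 0.03873 = 0.02038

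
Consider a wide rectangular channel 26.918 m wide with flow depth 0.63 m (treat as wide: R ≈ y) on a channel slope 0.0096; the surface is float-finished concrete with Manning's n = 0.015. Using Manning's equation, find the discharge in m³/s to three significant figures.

A = b·y = 26.918 × 0.63 = 16.96 m²
Wide channel: R ≈ y = 0.63 m
Q = (1/n)·A·R^(2/3)·S^(1/2) = (1/0.015) × 16.96 × 0.6300^(2/3) × 0.0096^(1/2) = 81.41 m³/s

81.4 m³/s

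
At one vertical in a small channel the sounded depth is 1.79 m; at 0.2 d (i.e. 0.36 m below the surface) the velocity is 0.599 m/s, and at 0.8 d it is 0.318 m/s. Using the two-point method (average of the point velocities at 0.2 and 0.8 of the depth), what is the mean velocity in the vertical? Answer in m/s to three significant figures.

0.459 m/s

v̄ = (0.599 + 0.318) / 2 = 0.4585 m/s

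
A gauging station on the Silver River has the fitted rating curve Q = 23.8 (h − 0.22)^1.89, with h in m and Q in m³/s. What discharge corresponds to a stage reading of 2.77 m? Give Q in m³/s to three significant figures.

140 m³/s

Q = 23.8 × (2.77 − 0.22)^1.89 = 23.8 × 2.55^1.89 = 139.6 m³/s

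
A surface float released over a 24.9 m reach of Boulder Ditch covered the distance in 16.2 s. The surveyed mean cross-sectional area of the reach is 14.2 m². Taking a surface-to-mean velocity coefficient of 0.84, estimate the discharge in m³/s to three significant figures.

18.3 m³/s

v_surface = L / t̄ = 24.9 / 16.2 = 1.537 m/s
v_mean = 0.84 × 1.537 = 1.291 m/s
Q = A × v_mean = 14.2 × 1.291 = 18.33 m³/s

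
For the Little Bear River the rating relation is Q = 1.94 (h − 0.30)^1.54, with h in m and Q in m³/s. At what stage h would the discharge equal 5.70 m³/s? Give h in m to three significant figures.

h − h₀ = (Q/C)^(1/b) = (5.70/1.94)^(1/1.54) = 2.013 m
h = 0.30 + 2.013 = 2.313 m

2.31 m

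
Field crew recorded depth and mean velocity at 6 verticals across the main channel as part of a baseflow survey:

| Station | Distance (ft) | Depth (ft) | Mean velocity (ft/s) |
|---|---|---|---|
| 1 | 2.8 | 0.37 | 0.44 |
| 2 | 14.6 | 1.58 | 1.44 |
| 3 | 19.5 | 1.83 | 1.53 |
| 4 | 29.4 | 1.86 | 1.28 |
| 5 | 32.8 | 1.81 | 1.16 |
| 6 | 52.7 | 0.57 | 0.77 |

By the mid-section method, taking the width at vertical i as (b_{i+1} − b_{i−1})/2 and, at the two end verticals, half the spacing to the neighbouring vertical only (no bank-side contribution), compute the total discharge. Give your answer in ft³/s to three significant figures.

w_1 = (14.6 − 2.8)/2 = 5.9 ft; q_1 = 0.44 × 0.37 × 5.9 = 0.9605 ft³/s
w_2 = (19.5 − 2.8)/2 = 8.35 ft; q_2 = 1.44 × 1.58 × 8.35 = 19.00 ft³/s
w_3 = (29.4 − 14.6)/2 = 7.4 ft; q_3 = 1.53 × 1.83 × 7.4 = 20.72 ft³/s
w_4 = (32.8 − 19.5)/2 = 6.65 ft; q_4 = 1.28 × 1.86 × 6.65 = 15.83 ft³/s
w_5 = (52.7 − 29.4)/2 = 11.65 ft; q_5 = 1.16 × 1.81 × 11.65 = 24.46 ft³/s
w_6 = (52.7 − 32.8)/2 = 9.95 ft; q_6 = 0.77 × 0.57 × 9.95 = 4.367 ft³/s
Q = Σ qᵢ = 85.34 ft³/s

85.3 ft³/s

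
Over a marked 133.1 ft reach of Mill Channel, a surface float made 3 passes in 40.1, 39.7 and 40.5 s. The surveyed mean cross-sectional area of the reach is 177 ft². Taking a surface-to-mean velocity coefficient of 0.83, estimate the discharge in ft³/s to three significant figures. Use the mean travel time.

t̄ = (40.1 + 39.7 + 40.5) / 3 = 40.1 s
v_surface = L / t̄ = 133.1 / 40.1 = 3.319 ft/s
v_mean = 0.83 × 3.319 = 2.755 ft/s
Q = A × v_mean = 177 × 2.755 = 487.6 ft³/s

488 ft³/s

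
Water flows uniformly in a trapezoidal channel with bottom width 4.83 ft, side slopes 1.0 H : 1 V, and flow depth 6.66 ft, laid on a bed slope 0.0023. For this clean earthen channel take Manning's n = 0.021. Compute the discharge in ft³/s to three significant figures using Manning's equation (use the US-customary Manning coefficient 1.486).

A = (b + z·y)·y = (4.83 + 1.0×6.66)×6.66 = 76.52 ft²
P = b + 2y√(1+z²) = 4.83 + 2×6.66×√(1+1.0²) = 23.67 ft
R = A/P = 76.52/23.67 = 3.233 ft
Q = (1.486/n)·A·R^(2/3)·S^(1/2) = (1.486/0.021) × 76.52 × 3.233^(2/3) × 0.0023^(1/2) = 567.8 ft³/s

568 ft³/s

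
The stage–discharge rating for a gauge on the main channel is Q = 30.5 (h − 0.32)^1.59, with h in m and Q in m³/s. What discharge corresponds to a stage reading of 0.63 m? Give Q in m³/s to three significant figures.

4.74 m³/s

Q = 30.5 × (0.63 − 0.32)^1.59 = 30.5 × 0.31^1.59 = 4.738 m³/s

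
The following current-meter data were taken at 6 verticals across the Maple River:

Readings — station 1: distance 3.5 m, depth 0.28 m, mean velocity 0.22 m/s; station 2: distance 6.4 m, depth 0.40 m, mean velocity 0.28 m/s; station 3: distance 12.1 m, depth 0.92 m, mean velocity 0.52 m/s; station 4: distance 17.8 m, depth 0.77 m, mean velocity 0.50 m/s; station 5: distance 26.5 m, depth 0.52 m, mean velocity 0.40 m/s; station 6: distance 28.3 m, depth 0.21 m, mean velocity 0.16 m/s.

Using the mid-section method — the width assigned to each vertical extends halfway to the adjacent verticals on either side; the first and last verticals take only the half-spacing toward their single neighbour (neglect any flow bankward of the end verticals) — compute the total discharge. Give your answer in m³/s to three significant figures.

7.19 m³/s

w_1 = (6.4 − 3.5)/2 = 1.45 m; q_1 = 0.22 × 0.28 × 1.45 = 0.08932 m³/s
w_2 = (12.1 − 3.5)/2 = 4.3 m; q_2 = 0.28 × 0.40 × 4.3 = 0.4816 m³/s
w_3 = (17.8 − 6.4)/2 = 5.7 m; q_3 = 0.52 × 0.92 × 5.7 = 2.727 m³/s
w_4 = (26.5 − 12.1)/2 = 7.2 m; q_4 = 0.50 × 0.77 × 7.2 = 2.772 m³/s
w_5 = (28.3 − 17.8)/2 = 5.25 m; q_5 = 0.40 × 0.52 × 5.25 = 1.092 m³/s
w_6 = (28.3 − 26.5)/2 = 0.9 m; q_6 = 0.16 × 0.21 × 0.9 = 0.03024 m³/s
Q = Σ qᵢ = 7.192 m³/s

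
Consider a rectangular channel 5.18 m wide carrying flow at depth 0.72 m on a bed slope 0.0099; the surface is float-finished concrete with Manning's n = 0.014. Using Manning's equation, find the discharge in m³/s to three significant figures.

A = b·y = 5.18 × 0.72 = 3.730 m²
P = b + 2y = 5.18 + 2×0.72 = 6.620 m
R = A/P = 3.730/6.620 = 0.5634 m
Q = (1/n)·A·R^(2/3)·S^(1/2) = (1/0.014) × 3.730 × 0.5634^(2/3) × 0.0099^(1/2) = 18.08 m³/s

18.1 m³/s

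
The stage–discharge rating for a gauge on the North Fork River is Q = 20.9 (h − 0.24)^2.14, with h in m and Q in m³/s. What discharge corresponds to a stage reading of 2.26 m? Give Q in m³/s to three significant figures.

Q = 20.9 × (2.26 − 0.24)^2.14 = 20.9 × 2.02^2.14 = 94.10 m³/s

94.1 m³/s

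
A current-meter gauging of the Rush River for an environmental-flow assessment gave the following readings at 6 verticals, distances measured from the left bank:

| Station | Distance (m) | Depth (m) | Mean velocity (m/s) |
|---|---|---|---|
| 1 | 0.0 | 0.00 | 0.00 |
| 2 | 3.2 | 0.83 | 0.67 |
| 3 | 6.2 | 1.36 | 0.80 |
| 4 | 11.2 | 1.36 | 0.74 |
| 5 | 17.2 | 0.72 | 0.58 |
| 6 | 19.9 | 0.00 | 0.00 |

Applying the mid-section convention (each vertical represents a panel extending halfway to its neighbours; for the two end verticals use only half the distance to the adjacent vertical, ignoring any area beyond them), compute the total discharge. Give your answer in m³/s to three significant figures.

w_2 = (6.2 − 0.0)/2 = 3.1 m; q_2 = 0.67 × 0.83 × 3.1 = 1.724 m³/s
w_3 = (11.2 − 3.2)/2 = 4 m; q_3 = 0.80 × 1.36 × 4 = 4.352 m³/s
w_4 = (17.2 − 6.2)/2 = 5.5 m; q_4 = 0.74 × 1.36 × 5.5 = 5.535 m³/s
w_5 = (19.9 − 11.2)/2 = 4.35 m; q_5 = 0.58 × 0.72 × 4.35 = 1.817 m³/s
Stations 1, 6 contribute zero (depth or velocity is 0).
Q = Σ qᵢ = 13.43 m³/s

13.4 m³/s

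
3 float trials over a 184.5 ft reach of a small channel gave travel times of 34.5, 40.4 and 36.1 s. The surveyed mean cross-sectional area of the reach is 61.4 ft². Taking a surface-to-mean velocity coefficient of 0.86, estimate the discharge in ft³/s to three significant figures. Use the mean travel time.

263 ft³/s

t̄ = (34.5 + 40.4 + 36.1) / 3 = 37 s
v_surface = L / t̄ = 184.5 / 37 = 4.986 ft/s
v_mean = 0.86 × 4.986 = 4.288 ft/s
Q = A × v_mean = 61.4 × 4.288 = 263.3 ft³/s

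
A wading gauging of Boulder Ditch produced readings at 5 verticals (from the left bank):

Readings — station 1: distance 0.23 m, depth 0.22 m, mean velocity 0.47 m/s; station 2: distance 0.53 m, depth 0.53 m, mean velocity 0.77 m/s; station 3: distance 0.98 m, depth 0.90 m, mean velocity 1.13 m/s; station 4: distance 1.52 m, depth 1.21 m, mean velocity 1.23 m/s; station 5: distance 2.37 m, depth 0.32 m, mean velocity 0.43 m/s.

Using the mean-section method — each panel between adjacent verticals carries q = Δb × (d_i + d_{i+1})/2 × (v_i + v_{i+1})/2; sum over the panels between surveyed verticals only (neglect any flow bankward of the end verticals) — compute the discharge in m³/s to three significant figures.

1.59 m³/s

Panel 1-2: Δb = 0.3 m, d̄ = (0.22+0.53)/2 = 0.375, v̄ = (0.47+0.77)/2 = 0.62 → q = 0.3×0.375×0.62 = 0.06975 m³/s
Panel 2-3: Δb = 0.45 m, d̄ = (0.53+0.90)/2 = 0.715, v̄ = (0.77+1.13)/2 = 0.95 → q = 0.45×0.715×0.95 = 0.3057 m³/s
Panel 3-4: Δb = 0.54 m, d̄ = (0.90+1.21)/2 = 1.055, v̄ = (1.13+1.23)/2 = 1.18 → q = 0.54×1.055×1.18 = 0.6722 m³/s
Panel 4-5: Δb = 0.85 m, d̄ = (1.21+0.32)/2 = 0.765, v̄ = (1.23+0.43)/2 = 0.83 → q = 0.85×0.765×0.83 = 0.5397 m³/s
Q = Σ q = 1.587 m³/s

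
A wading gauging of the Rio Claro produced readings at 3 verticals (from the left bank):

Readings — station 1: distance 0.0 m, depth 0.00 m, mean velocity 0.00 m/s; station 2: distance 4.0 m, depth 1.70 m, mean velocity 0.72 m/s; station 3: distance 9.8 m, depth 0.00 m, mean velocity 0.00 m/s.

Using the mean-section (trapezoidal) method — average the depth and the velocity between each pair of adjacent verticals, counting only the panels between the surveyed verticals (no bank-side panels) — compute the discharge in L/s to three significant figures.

3000 L/s

Panel 1-2: Δb = 4 m, d̄ = (0.00+1.70)/2 = 0.85, v̄ = (0.00+0.72)/2 = 0.36 → q = 4×0.85×0.36 = 1.224 m³/s
Panel 2-3: Δb = 5.8 m, d̄ = (1.70+0.00)/2 = 0.85, v̄ = (0.72+0.00)/2 = 0.36 → q = 5.8×0.85×0.36 = 1.775 m³/s
Q = Σ q = 2.999 m³/s
= 2.999 × 1000 = 2999 L/s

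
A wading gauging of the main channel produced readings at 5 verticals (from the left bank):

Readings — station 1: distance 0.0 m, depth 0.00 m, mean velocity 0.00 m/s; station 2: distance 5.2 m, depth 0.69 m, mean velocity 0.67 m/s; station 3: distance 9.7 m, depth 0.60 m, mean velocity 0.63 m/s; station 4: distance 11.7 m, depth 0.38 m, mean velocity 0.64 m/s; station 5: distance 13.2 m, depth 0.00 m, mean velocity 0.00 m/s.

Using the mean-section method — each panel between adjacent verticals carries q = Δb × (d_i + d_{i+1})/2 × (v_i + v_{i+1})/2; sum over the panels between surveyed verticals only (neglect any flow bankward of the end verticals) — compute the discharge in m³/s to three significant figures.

Panel 1-2: Δb = 5.2 m, d̄ = (0.00+0.69)/2 = 0.345, v̄ = (0.00+0.67)/2 = 0.335 → q = 5.2×0.345×0.335 = 0.6010 m³/s
Panel 2-3: Δb = 4.5 m, d̄ = (0.69+0.60)/2 = 0.645, v̄ = (0.67+0.63)/2 = 0.65 → q = 4.5×0.645×0.65 = 1.887 m³/s
Panel 3-4: Δb = 2 m, d̄ = (0.60+0.38)/2 = 0.49, v̄ = (0.63+0.64)/2 = 0.635 → q = 2×0.49×0.635 = 0.6223 m³/s
Panel 4-5: Δb = 1.5 m, d̄ = (0.38+0.00)/2 = 0.19, v̄ = (0.64+0.00)/2 = 0.32 → q = 1.5×0.19×0.32 = 0.09120 m³/s
Q = Σ q = 3.201 m³/s

3.20 m³/s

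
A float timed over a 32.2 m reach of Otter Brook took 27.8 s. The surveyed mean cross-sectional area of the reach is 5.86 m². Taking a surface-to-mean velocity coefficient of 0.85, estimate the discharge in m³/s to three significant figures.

v_surface = L / t̄ = 32.2 / 27.8 = 1.158 m/s
v_mean = 0.85 × 1.158 = 0.9845 m/s
Q = A × v_mean = 5.86 × 0.9845 = 5.769 m³/s

5.77 m³/s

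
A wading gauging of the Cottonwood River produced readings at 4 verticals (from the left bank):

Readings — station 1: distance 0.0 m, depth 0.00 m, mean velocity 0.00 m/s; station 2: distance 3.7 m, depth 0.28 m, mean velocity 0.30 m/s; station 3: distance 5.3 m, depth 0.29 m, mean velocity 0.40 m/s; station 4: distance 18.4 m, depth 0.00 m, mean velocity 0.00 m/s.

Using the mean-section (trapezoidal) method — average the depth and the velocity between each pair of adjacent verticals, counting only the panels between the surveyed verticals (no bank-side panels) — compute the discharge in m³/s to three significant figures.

Panel 1-2: Δb = 3.7 m, d̄ = (0.00+0.28)/2 = 0.14, v̄ = (0.00+0.30)/2 = 0.15 → q = 3.7×0.14×0.15 = 0.07770 m³/s
Panel 2-3: Δb = 1.6 m, d̄ = (0.28+0.29)/2 = 0.285, v̄ = (0.30+0.40)/2 = 0.35 → q = 1.6×0.285×0.35 = 0.1596 m³/s
Panel 3-4: Δb = 13.1 m, d̄ = (0.29+0.00)/2 = 0.145, v̄ = (0.40+0.00)/2 = 0.2 → q = 13.1×0.145×0.2 = 0.3799 m³/s
Q = Σ q = 0.6172 m³/s

0.617 m³/s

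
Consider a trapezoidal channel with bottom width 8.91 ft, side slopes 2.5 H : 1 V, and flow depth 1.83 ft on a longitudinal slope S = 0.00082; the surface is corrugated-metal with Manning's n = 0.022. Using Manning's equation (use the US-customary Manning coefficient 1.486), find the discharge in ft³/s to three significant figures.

A = (b + z·y)·y = (8.91 + 2.5×1.83)×1.83 = 24.68 ft²
P = b + 2y√(1+z²) = 8.91 + 2×1.83×√(1+2.5²) = 18.76 ft
R = A/P = 24.68/18.76 = 1.315 ft
Q = (1.486/n)·A·R^(2/3)·S^(1/2) = (1.486/0.022) × 24.68 × 1.315^(2/3) × 0.00082^(1/2) = 57.29 ft³/s

57.3 ft³/s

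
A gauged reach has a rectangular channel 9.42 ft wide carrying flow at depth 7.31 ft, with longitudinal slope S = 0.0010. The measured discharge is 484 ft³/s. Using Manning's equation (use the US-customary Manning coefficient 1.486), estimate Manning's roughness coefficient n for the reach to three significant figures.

0.0135

A = b·y = 9.42 × 7.31 = 68.86 ft²
P = b + 2y = 9.42 + 2×7.31 = 24.04 ft
R = A/P = 68.86/24.04 = 2.864 ft
n = (1.486/Q)·A·R^(2/3)·S^(1/2) = (1.486/484) × 68.86 × 2.017 × 0.03162 = 0.01348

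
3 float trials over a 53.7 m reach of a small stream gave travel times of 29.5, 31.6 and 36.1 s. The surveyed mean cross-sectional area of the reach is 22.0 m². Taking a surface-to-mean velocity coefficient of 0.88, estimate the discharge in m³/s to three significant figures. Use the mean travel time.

32.1 m³/s

t̄ = (29.5 + 31.6 + 36.1) / 3 = 32.4 s
v_surface = L / t̄ = 53.7 / 32.4 = 1.657 m/s
v_mean = 0.88 × 1.657 = 1.459 m/s
Q = A × v_mean = 22.0 × 1.459 = 32.09 m³/s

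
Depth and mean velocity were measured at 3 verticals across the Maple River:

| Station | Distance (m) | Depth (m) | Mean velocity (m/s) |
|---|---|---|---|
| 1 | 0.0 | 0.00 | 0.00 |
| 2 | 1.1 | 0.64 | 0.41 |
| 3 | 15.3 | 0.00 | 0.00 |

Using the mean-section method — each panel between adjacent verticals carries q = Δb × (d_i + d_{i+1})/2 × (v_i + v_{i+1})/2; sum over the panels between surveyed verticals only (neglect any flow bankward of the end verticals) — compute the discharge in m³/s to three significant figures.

1.00 m³/s

Panel 1-2: Δb = 1.1 m, d̄ = (0.00+0.64)/2 = 0.32, v̄ = (0.00+0.41)/2 = 0.205 → q = 1.1×0.32×0.205 = 0.07216 m³/s
Panel 2-3: Δb = 14.2 m, d̄ = (0.64+0.00)/2 = 0.32, v̄ = (0.41+0.00)/2 = 0.205 → q = 14.2×0.32×0.205 = 0.9315 m³/s
Q = Σ q = 1.004 m³/s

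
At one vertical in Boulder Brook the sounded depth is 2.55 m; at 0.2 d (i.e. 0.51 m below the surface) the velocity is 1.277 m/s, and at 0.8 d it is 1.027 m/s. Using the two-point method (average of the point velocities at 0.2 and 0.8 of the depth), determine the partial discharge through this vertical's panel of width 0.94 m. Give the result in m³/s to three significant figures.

2.76 m³/s

v̄ = (1.277 + 1.027) / 2 = 1.152 m/s
q = v̄ × d × w = 1.152 × 2.55 × 0.94 = 2.761 m³/s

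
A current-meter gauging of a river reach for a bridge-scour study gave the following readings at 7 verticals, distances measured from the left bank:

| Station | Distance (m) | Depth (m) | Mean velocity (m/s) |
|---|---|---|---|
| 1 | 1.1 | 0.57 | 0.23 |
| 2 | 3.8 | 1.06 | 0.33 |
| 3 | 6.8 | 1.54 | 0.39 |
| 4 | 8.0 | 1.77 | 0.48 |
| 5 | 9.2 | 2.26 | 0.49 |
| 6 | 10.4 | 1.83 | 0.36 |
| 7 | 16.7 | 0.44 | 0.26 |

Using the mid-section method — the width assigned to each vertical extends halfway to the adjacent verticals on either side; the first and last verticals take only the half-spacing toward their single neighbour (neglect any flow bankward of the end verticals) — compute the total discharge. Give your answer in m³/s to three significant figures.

7.61 m³/s

w_1 = (3.8 − 1.1)/2 = 1.35 m; q_1 = 0.23 × 0.57 × 1.35 = 0.1770 m³/s
w_2 = (6.8 − 1.1)/2 = 2.85 m; q_2 = 0.33 × 1.06 × 2.85 = 0.9969 m³/s
w_3 = (8.0 − 3.8)/2 = 2.1 m; q_3 = 0.39 × 1.54 × 2.1 = 1.261 m³/s
w_4 = (9.2 − 6.8)/2 = 1.2 m; q_4 = 0.48 × 1.77 × 1.2 = 1.020 m³/s
w_5 = (10.4 − 8.0)/2 = 1.2 m; q_5 = 0.49 × 2.26 × 1.2 = 1.329 m³/s
w_6 = (16.7 − 9.2)/2 = 3.75 m; q_6 = 0.36 × 1.83 × 3.75 = 2.471 m³/s
w_7 = (16.7 − 10.4)/2 = 3.15 m; q_7 = 0.26 × 0.44 × 3.15 = 0.3604 m³/s
Q = Σ qᵢ = 7.614 m³/s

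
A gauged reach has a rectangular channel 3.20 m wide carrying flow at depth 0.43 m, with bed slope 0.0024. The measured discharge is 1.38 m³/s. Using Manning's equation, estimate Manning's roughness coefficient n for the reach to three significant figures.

A = b·y = 3.20 × 0.43 = 1.376 m²
P = b + 2y = 3.20 + 2×0.43 = 4.060 m
R = A/P = 1.376/4.060 = 0.3389 m
n = (1/Q)·A·R^(2/3)·S^(1/2) = (1/1.38) × 1.376 × 0.4861 × 0.04899 = 0.02375

0.0237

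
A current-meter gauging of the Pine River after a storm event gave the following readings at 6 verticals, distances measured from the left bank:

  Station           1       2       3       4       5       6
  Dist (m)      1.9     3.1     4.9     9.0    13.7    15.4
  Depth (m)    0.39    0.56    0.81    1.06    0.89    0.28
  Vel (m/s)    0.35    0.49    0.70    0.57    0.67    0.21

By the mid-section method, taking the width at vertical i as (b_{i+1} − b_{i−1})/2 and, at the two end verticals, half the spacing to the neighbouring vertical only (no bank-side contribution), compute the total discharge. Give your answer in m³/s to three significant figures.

6.78 m³/s

w_1 = (3.1 − 1.9)/2 = 0.6 m; q_1 = 0.35 × 0.39 × 0.6 = 0.08190 m³/s
w_2 = (4.9 − 1.9)/2 = 1.5 m; q_2 = 0.49 × 0.56 × 1.5 = 0.4116 m³/s
w_3 = (9.0 − 3.1)/2 = 2.95 m; q_3 = 0.70 × 0.81 × 2.95 = 1.673 m³/s
w_4 = (13.7 − 4.9)/2 = 4.4 m; q_4 = 0.57 × 1.06 × 4.4 = 2.658 m³/s
w_5 = (15.4 − 9.0)/2 = 3.2 m; q_5 = 0.67 × 0.89 × 3.2 = 1.908 m³/s
w_6 = (15.4 − 13.7)/2 = 0.85 m; q_6 = 0.21 × 0.28 × 0.85 = 0.04998 m³/s
Q = Σ qᵢ = 6.783 m³/s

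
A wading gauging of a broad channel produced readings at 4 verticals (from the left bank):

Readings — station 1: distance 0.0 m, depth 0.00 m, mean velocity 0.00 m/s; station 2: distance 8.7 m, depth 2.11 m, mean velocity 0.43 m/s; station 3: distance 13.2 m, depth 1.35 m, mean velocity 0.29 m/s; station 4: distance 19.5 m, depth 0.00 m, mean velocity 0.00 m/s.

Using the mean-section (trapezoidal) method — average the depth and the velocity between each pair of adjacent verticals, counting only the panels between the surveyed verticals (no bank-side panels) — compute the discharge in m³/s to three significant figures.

5.39 m³/s

Panel 1-2: Δb = 8.7 m, d̄ = (0.00+2.11)/2 = 1.055, v̄ = (0.00+0.43)/2 = 0.215 → q = 8.7×1.055×0.215 = 1.973 m³/s
Panel 2-3: Δb = 4.5 m, d̄ = (2.11+1.35)/2 = 1.73, v̄ = (0.43+0.29)/2 = 0.36 → q = 4.5×1.73×0.36 = 2.803 m³/s
Panel 3-4: Δb = 6.3 m, d̄ = (1.35+0.00)/2 = 0.675, v̄ = (0.29+0.00)/2 = 0.145 → q = 6.3×0.675×0.145 = 0.6166 m³/s
Q = Σ q = 5.393 m³/s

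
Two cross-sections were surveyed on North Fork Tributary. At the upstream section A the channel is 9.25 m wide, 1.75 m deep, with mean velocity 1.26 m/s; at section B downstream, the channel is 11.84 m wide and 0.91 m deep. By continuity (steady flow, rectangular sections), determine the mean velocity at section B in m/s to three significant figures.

Q = A₁V₁ = (9.25×1.75) × 1.26 = 20.40 m³/s
A₂ = 11.84 × 0.91 = 10.77 m²
V₂ = Q/A₂ = 20.40/10.77 = 1.893 m/s

1.89 m/s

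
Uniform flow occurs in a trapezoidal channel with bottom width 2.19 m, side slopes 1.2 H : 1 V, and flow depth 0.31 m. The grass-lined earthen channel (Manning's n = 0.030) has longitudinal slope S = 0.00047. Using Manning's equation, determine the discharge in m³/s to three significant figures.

A = (b + z·y)·y = (2.19 + 1.2×0.31)×0.31 = 0.7942 m²
P = b + 2y√(1+z²) = 2.19 + 2×0.31×√(1+1.2²) = 3.158 m
R = A/P = 0.7942/3.158 = 0.2515 m
Q = (1/n)·A·R^(2/3)·S^(1/2) = (1/0.030) × 0.7942 × 0.2515^(2/3) × 0.00047^(1/2) = 0.2287 m³/s

0.229 m³/s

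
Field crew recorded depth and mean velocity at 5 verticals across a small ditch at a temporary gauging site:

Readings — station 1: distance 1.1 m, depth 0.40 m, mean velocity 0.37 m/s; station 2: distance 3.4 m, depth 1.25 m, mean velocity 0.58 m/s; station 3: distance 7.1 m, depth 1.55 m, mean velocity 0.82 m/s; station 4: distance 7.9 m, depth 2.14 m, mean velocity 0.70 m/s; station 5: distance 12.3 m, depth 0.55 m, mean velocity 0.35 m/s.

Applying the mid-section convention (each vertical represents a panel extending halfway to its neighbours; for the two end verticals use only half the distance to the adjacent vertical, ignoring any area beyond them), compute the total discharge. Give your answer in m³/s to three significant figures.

9.52 m³/s

w_1 = (3.4 − 1.1)/2 = 1.15 m; q_1 = 0.37 × 0.40 × 1.15 = 0.1702 m³/s
w_2 = (7.1 − 1.1)/2 = 3 m; q_2 = 0.58 × 1.25 × 3 = 2.175 m³/s
w_3 = (7.9 − 3.4)/2 = 2.25 m; q_3 = 0.82 × 1.55 × 2.25 = 2.860 m³/s
w_4 = (12.3 − 7.1)/2 = 2.6 m; q_4 = 0.70 × 2.14 × 2.6 = 3.895 m³/s
w_5 = (12.3 − 7.9)/2 = 2.2 m; q_5 = 0.35 × 0.55 × 2.2 = 0.4235 m³/s
Q = Σ qᵢ = 9.523 m³/s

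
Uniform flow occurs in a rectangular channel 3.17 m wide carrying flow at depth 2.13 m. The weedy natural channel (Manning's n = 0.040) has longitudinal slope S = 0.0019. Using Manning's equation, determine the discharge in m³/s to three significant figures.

6.90 m³/s

A = b·y = 3.17 × 2.13 = 6.752 m²
P = b + 2y = 3.17 + 2×2.13 = 7.430 m
R = A/P = 6.752/7.430 = 0.9088 m
Q = (1/n)·A·R^(2/3)·S^(1/2) = (1/0.040) × 6.752 × 0.9088^(2/3) × 0.0019^(1/2) = 6.903 m³/s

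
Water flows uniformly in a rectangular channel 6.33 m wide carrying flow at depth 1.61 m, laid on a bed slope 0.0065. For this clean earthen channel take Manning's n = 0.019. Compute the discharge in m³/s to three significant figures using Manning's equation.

A = b·y = 6.33 × 1.61 = 10.19 m²
P = b + 2y = 6.33 + 2×1.61 = 9.550 m
R = A/P = 10.19/9.550 = 1.067 m
Q = (1/n)·A·R^(2/3)·S^(1/2) = (1/0.019) × 10.19 × 1.067^(2/3) × 0.0065^(1/2) = 45.16 m³/s

45.2 m³/s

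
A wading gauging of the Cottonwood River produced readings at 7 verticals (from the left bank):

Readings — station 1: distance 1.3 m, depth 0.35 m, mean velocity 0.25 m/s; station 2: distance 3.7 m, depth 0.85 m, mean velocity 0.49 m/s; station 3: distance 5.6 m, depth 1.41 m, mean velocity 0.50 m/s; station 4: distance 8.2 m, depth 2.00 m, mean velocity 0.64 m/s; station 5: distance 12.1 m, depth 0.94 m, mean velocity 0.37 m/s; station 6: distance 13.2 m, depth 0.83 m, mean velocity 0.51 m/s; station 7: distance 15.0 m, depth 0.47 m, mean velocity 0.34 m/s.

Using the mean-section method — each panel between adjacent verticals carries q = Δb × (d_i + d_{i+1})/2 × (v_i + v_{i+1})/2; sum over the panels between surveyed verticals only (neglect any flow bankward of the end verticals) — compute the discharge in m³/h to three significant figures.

Panel 1-2: Δb = 2.4 m, d̄ = (0.35+0.85)/2 = 0.6, v̄ = (0.25+0.49)/2 = 0.37 → q = 2.4×0.6×0.37 = 0.5328 m³/s
Panel 2-3: Δb = 1.9 m, d̄ = (0.85+1.41)/2 = 1.13, v̄ = (0.49+0.50)/2 = 0.495 → q = 1.9×1.13×0.495 = 1.063 m³/s
Panel 3-4: Δb = 2.6 m, d̄ = (1.41+2.00)/2 = 1.705, v̄ = (0.50+0.64)/2 = 0.57 → q = 2.6×1.705×0.57 = 2.527 m³/s
Panel 4-5: Δb = 3.9 m, d̄ = (2.00+0.94)/2 = 1.47, v̄ = (0.64+0.37)/2 = 0.505 → q = 3.9×1.47×0.505 = 2.895 m³/s
Panel 5-6: Δb = 1.1 m, d̄ = (0.94+0.83)/2 = 0.885, v̄ = (0.37+0.51)/2 = 0.44 → q = 1.1×0.885×0.44 = 0.4283 m³/s
Panel 6-7: Δb = 1.8 m, d̄ = (0.83+0.47)/2 = 0.65, v̄ = (0.51+0.34)/2 = 0.425 → q = 1.8×0.65×0.425 = 0.4973 m³/s
Q = Σ q = 7.943 m³/s
= 7.943 × 3600 = 28600 m³/h

28600 m³/h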